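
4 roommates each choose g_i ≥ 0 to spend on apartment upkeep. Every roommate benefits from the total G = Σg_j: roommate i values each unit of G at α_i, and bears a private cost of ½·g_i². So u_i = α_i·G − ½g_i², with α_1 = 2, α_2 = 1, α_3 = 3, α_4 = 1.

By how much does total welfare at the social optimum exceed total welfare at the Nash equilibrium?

56.5

Roommate i's FOC: ∂u_i/∂g_i = α_i − g_i = 0, so g_i* = α_i.
NE contributions = (2, 1, 3, 1); G = 7.
W^NE = (Σα)·G − ½Σα_i² = 7² − ½·15 = 41.5.
Planner sets g_i = Σα_j = 7 for every i, so G^SO = 4·7 = 28.
W^SO = (Σα)·G^SO − ½·4·(Σα)² = (4/2)·7² = 98.
Deadweight loss = W^SO − W^NE = 56.5.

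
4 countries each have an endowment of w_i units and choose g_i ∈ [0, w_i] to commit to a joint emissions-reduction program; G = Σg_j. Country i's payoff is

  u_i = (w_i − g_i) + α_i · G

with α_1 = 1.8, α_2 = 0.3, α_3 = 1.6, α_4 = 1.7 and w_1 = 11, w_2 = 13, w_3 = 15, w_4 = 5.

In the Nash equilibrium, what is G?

∂u_i/∂g_i = α_i − 1, so country i contributes w_i if α_i > 1, else 0.
α_i > 1 for i ∈ {1, 3, 4}; NE contributions (11, 0, 15, 5), G = 31.

31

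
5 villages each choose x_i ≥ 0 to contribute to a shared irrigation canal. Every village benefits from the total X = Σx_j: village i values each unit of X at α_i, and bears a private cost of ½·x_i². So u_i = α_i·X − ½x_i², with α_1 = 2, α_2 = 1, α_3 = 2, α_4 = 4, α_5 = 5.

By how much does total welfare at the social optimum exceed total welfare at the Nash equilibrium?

319

Village i's FOC: ∂u_i/∂x_i = α_i − x_i = 0, so x_i* = α_i.
NE contributions = (2, 1, 2, 4, 5); X = 14.
W^NE = (Σα)·X − ½Σα_i² = 14² − ½·50 = 171.
Planner sets x_i = Σα_j = 14 for every i, so X^SO = 5·14 = 70.
W^SO = (Σα)·X^SO − ½·5·(Σα)² = (5/2)·14² = 490.
Deadweight loss = W^SO − W^NE = 319.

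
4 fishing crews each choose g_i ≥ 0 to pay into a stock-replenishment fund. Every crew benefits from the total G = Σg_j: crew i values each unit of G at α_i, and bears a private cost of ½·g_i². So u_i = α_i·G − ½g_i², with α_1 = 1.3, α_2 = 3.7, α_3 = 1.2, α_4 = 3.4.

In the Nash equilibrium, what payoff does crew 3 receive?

10.8

Crew i's FOC: ∂u_i/∂g_i = α_i − g_i = 0, so g_i* = α_i.
NE contributions = (1.3, 3.7, 1.2, 3.4); G = 9.6.
u_3 = α_3·G − ½·(g_3)² = 1.2·9.6 − ½·1.2² = 10.8.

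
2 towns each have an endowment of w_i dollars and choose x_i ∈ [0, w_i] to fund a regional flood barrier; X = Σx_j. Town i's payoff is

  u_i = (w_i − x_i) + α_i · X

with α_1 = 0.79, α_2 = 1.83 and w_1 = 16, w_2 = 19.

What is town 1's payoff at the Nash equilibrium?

31.01

∂u_i/∂x_i = α_i − 1, so town i contributes w_i if α_i > 1, else 0.
α_i > 1 for i ∈ {2}; NE contributions (0, 19), X = 19.
u_1 = (16 − 0) + 0.79·19 = 31.01.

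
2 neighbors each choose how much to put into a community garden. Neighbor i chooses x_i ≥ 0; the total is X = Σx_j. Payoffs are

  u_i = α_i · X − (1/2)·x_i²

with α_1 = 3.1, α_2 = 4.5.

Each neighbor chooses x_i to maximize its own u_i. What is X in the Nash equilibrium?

Neighbor i's FOC: ∂u_i/∂x_i = α_i − x_i = 0, so x_i* = α_i.
NE contributions = (3.1, 4.5); X = 7.6.

7.6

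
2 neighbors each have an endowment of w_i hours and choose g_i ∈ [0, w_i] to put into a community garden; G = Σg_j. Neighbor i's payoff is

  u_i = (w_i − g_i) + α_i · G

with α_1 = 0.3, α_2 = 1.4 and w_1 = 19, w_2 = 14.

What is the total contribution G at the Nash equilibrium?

∂u_i/∂g_i = α_i − 1, so neighbor i contributes w_i if α_i > 1, else 0.
α_i > 1 for i ∈ {2}; NE contributions (0, 14), G = 14.

14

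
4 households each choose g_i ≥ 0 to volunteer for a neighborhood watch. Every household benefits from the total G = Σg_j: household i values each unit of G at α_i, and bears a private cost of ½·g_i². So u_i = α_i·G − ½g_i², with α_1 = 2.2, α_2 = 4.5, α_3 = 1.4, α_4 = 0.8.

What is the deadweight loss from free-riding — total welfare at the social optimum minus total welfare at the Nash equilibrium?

Household i's FOC: ∂u_i/∂g_i = α_i − g_i = 0, so g_i* = α_i.
NE contributions = (2.2, 4.5, 1.4, 0.8); G = 8.9.
W^NE = (Σα)·G − ½Σα_i² = 8.9² − ½·27.69 = 65.365.
Planner sets g_i = Σα_j = 8.9 for every i, so G^SO = 4·8.9 = 35.6.
W^SO = (Σα)·G^SO − ½·4·(Σα)² = (4/2)·8.9² = 158.42.
Deadweight loss = W^SO − W^NE = 93.055.

93.055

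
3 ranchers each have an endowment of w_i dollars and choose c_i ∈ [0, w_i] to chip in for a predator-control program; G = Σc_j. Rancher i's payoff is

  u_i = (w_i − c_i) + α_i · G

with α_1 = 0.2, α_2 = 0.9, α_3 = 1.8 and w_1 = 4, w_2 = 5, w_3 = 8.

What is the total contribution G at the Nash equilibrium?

8

∂u_i/∂c_i = α_i − 1, so rancher i contributes w_i if α_i > 1, else 0.
α_i > 1 for i ∈ {3}; NE contributions (0, 0, 8), G = 8.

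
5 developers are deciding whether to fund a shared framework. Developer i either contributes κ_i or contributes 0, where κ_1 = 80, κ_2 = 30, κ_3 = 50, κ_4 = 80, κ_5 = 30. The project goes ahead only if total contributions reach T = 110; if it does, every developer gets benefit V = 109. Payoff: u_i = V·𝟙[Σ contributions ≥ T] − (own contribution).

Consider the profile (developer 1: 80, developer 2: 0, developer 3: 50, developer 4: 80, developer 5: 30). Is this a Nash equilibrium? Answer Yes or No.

Total = 240 ≥ 110: provided.
Developer 1 (pledges 80, payoff 29): dropping to 0 → total 160, payoff 109. Profitable deviation.

No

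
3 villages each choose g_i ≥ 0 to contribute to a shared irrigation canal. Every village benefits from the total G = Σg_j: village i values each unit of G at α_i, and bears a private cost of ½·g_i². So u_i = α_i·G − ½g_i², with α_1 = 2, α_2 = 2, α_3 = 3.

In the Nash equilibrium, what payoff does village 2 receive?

12

Village i's FOC: ∂u_i/∂g_i = α_i − g_i = 0, so g_i* = α_i.
NE contributions = (2, 2, 3); G = 7.
u_2 = α_2·G − ½·(g_2)² = 2·7 − ½·2² = 12.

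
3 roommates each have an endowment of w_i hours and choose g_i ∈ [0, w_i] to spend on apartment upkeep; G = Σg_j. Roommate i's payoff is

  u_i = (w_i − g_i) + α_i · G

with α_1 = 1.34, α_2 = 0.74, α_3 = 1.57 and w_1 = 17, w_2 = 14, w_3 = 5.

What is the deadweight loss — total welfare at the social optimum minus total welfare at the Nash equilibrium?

37.1

∂u_i/∂g_i = α_i − 1, so roommate i contributes w_i if α_i > 1, else 0.
α_i > 1 for i ∈ {1, 3}; NE contributions (17, 0, 5), G = 22.
W^NE = Σw_i − G^NE + (Σα_i)·G^NE = 36 + 2.65·22 = 94.3.
Planner: ∂(Σu_j)/∂g_i = Σα_j − 1 = 2.65 > 0, so everyone contributes w_i; G^SO = 36, W^SO = 36 + 2.65·36 = 131.4.
Deadweight loss = 37.1.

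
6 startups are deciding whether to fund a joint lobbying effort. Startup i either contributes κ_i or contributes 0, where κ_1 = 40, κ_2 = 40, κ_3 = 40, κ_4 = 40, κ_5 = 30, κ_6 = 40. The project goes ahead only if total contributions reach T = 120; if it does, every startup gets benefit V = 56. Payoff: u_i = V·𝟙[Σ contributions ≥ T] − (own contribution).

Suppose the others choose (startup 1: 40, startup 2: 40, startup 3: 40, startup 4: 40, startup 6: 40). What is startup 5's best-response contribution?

Others' total = 200 ≥ 120; contributing adds cost 30 for no extra benefit.
Best response: 0.

0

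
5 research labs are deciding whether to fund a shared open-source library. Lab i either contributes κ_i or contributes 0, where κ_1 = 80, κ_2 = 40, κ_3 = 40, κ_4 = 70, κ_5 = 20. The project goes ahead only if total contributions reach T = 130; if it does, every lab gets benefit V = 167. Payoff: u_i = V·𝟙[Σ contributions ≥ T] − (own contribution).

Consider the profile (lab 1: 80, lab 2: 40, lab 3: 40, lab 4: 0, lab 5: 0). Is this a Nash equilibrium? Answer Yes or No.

Total = 160 ≥ 130: provided.
Lab 1 (pledges 80, payoff 87): dropping to 0 → total 80, payoff 0. No gain.
Lab 2 (pledges 40, payoff 127): dropping to 0 → total 120, payoff 0. No gain.
Lab 3 (pledges 40, payoff 127): dropping to 0 → total 120, payoff 0. No gain.
Lab 4 (pledges 0, payoff 167): pledging 70 → total 230, payoff 97. No gain.
Lab 5 (pledges 0, payoff 167): pledging 20 → total 180, payoff 147. No gain.

Yes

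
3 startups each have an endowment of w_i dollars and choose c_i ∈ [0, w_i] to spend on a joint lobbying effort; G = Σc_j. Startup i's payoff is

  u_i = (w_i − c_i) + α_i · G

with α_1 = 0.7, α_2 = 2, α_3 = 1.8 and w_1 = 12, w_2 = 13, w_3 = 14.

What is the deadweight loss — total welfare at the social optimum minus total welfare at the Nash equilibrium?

∂u_i/∂c_i = α_i − 1, so startup i contributes w_i if α_i > 1, else 0.
α_i > 1 for i ∈ {2, 3}; NE contributions (0, 13, 14), G = 27.
W^NE = Σw_i − G^NE + (Σα_i)·G^NE = 39 + 3.5·27 = 133.5.
Planner: ∂(Σu_j)/∂c_i = Σα_j − 1 = 3.5 > 0, so everyone contributes w_i; G^SO = 39, W^SO = 39 + 3.5·39 = 175.5.
Deadweight loss = 42.

42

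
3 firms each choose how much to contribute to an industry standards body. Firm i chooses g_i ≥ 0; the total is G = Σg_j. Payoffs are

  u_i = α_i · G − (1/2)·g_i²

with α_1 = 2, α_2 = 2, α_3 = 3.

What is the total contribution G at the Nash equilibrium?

Firm i's FOC: ∂u_i/∂g_i = α_i − g_i = 0, so g_i* = α_i.
NE contributions = (2, 2, 3); G = 7.

7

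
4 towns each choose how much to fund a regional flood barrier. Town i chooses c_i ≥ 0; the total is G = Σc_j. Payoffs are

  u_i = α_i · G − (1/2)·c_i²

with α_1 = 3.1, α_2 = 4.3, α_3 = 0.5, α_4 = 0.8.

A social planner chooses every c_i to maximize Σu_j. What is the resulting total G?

Planner FOC: ∂(Σu_j)/∂c_i = (Σα_j) − c_i = 0, so c_i^SO = Σα_j = 8.7 for every i; G^SO = 34.8.

34.8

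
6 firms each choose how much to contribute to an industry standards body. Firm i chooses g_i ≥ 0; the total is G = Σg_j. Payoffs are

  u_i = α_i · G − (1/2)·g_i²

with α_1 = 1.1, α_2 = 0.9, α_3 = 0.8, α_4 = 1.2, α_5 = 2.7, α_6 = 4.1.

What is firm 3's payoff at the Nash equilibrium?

8.32

Firm i's FOC: ∂u_i/∂g_i = α_i − g_i = 0, so g_i* = α_i.
NE contributions = (1.1, 0.9, 0.8, 1.2, 2.7, 4.1); G = 10.8.
u_3 = α_3·G − ½·(g_3)² = 0.8·10.8 − ½·0.8² = 8.32.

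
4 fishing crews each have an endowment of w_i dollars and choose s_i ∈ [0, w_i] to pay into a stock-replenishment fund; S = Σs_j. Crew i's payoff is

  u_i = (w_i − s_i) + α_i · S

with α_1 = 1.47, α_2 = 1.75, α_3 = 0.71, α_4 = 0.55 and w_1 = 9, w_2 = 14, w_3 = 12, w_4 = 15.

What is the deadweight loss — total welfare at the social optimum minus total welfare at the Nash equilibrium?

93.96

∂u_i/∂s_i = α_i − 1, so crew i contributes w_i if α_i > 1, else 0.
α_i > 1 for i ∈ {1, 2}; NE contributions (9, 14, 0, 0), S = 23.
W^NE = Σw_i − S^NE + (Σα_i)·S^NE = 50 + 3.48·23 = 130.04.
Planner: ∂(Σu_j)/∂s_i = Σα_j − 1 = 3.48 > 0, so everyone contributes w_i; S^SO = 50, W^SO = 50 + 3.48·50 = 224.
Deadweight loss = 93.96.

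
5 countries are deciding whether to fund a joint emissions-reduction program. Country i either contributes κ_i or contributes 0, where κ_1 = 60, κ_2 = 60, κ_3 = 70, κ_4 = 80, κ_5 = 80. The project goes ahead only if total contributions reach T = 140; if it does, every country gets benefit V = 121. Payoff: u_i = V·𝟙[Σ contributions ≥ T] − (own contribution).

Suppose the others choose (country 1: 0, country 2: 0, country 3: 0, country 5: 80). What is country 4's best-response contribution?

Others' total = 80. Contributing 80 brings total to 160 ≥ 140: gain V − κ_4 = 41.
Best response: 80.

80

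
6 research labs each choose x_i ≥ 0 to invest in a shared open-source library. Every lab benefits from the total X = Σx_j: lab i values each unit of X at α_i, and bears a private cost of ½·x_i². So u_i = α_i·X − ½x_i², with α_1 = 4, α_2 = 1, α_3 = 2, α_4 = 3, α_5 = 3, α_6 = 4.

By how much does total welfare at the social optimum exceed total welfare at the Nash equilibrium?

605.5

Lab i's FOC: ∂u_i/∂x_i = α_i − x_i = 0, so x_i* = α_i.
NE contributions = (4, 1, 2, 3, 3, 4); X = 17.
W^NE = (Σα)·X − ½Σα_i² = 17² − ½·55 = 261.5.
Planner sets x_i = Σα_j = 17 for every i, so X^SO = 6·17 = 102.
W^SO = (Σα)·X^SO − ½·6·(Σα)² = (6/2)·17² = 867.
Deadweight loss = W^SO − W^NE = 605.5.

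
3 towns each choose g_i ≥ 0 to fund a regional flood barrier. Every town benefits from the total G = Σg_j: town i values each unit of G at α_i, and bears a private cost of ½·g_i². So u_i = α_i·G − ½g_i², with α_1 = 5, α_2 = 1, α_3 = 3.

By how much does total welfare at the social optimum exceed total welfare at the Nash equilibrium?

58

Town i's FOC: ∂u_i/∂g_i = α_i − g_i = 0, so g_i* = α_i.
NE contributions = (5, 1, 3); G = 9.
W^NE = (Σα)·G − ½Σα_i² = 9² − ½·35 = 63.5.
Planner sets g_i = Σα_j = 9 for every i, so G^SO = 3·9 = 27.
W^SO = (Σα)·G^SO − ½·3·(Σα)² = (3/2)·9² = 121.5.
Deadweight loss = W^SO − W^NE = 58.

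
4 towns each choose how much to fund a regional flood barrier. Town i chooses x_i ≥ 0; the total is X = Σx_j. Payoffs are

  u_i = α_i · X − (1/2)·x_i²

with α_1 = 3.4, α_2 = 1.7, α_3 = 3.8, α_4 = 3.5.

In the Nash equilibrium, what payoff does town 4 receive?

37.275

Town i's FOC: ∂u_i/∂x_i = α_i − x_i = 0, so x_i* = α_i.
NE contributions = (3.4, 1.7, 3.8, 3.5); X = 12.4.
u_4 = α_4·X − ½·(x_4)² = 3.5·12.4 − ½·3.5² = 37.275.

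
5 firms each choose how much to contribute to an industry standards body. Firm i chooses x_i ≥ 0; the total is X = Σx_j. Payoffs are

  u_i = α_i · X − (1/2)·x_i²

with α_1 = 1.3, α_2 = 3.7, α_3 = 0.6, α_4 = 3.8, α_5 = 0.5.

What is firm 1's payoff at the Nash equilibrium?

Firm i's FOC: ∂u_i/∂x_i = α_i − x_i = 0, so x_i* = α_i.
NE contributions = (1.3, 3.7, 0.6, 3.8, 0.5); X = 9.9.
u_1 = α_1·X − ½·(x_1)² = 1.3·9.9 − ½·1.3² = 12.025.

12.025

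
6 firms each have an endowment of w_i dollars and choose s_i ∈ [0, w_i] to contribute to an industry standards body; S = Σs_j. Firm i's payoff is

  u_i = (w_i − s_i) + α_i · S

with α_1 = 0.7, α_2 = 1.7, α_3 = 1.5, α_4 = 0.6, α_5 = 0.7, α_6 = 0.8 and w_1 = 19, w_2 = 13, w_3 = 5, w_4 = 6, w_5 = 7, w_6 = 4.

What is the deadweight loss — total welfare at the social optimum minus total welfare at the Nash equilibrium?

180

∂u_i/∂s_i = α_i − 1, so firm i contributes w_i if α_i > 1, else 0.
α_i > 1 for i ∈ {2, 3}; NE contributions (0, 13, 5, 0, 0, 0), S = 18.
W^NE = Σw_i − S^NE + (Σα_i)·S^NE = 54 + 5·18 = 144.
Planner: ∂(Σu_j)/∂s_i = Σα_j − 1 = 5 > 0, so everyone contributes w_i; S^SO = 54, W^SO = 54 + 5·54 = 324.
Deadweight loss = 180.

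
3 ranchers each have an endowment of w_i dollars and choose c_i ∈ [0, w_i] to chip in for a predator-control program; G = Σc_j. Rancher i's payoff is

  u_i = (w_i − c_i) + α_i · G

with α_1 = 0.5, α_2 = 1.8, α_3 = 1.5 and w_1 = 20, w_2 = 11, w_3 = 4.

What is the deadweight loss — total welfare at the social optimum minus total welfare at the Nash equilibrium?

56

∂u_i/∂c_i = α_i − 1, so rancher i contributes w_i if α_i > 1, else 0.
α_i > 1 for i ∈ {2, 3}; NE contributions (0, 11, 4), G = 15.
W^NE = Σw_i − G^NE + (Σα_i)·G^NE = 35 + 2.8·15 = 77.
Planner: ∂(Σu_j)/∂c_i = Σα_j − 1 = 2.8 > 0, so everyone contributes w_i; G^SO = 35, W^SO = 35 + 2.8·35 = 133.
Deadweight loss = 56.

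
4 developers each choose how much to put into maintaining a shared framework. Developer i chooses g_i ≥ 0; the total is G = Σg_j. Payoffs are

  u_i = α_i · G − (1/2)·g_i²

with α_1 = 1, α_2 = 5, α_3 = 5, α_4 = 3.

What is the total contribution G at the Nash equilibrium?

14

Developer i's FOC: ∂u_i/∂g_i = α_i − g_i = 0, so g_i* = α_i.
NE contributions = (1, 5, 5, 3); G = 14.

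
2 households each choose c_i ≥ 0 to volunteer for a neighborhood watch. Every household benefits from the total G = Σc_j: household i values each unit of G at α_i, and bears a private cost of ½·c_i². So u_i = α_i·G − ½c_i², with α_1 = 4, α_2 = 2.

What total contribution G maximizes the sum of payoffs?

Planner FOC: ∂(Σu_j)/∂c_i = (Σα_j) − c_i = 0, so c_i^SO = Σα_j = 6 for every i; G^SO = 12.

12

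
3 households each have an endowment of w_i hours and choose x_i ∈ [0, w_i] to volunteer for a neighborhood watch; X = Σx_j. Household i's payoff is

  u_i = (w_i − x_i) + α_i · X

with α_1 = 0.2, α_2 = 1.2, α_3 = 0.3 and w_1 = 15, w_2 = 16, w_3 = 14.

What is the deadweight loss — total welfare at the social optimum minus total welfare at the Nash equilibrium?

20.3

∂u_i/∂x_i = α_i − 1, so household i contributes w_i if α_i > 1, else 0.
α_i > 1 for i ∈ {2}; NE contributions (0, 16, 0), X = 16.
W^NE = Σw_i − X^NE + (Σα_i)·X^NE = 45 + 0.7·16 = 56.2.
Planner: ∂(Σu_j)/∂x_i = Σα_j − 1 = 0.7 > 0, so everyone contributes w_i; X^SO = 45, W^SO = 45 + 0.7·45 = 76.5.
Deadweight loss = 20.3.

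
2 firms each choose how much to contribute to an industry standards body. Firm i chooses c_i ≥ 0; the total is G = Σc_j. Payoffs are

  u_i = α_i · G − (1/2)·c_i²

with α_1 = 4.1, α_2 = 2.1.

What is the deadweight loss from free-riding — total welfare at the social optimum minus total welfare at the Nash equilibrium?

Firm i's FOC: ∂u_i/∂c_i = α_i − c_i = 0, so c_i* = α_i.
NE contributions = (4.1, 2.1); G = 6.2.
W^NE = (Σα)·G − ½Σα_i² = 6.2² − ½·21.22 = 27.83.
Planner sets c_i = Σα_j = 6.2 for every i, so G^SO = 2·6.2 = 12.4.
W^SO = (Σα)·G^SO − ½·2·(Σα)² = (2/2)·6.2² = 38.44.
Deadweight loss = W^SO − W^NE = 10.61.

10.61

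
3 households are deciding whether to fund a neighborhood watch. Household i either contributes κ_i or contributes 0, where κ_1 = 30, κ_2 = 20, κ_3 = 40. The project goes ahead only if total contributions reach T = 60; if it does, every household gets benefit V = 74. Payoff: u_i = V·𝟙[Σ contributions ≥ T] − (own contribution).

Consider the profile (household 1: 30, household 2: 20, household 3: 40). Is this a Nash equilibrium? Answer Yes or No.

No

Total = 90 ≥ 60: provided.
Household 1 (pledges 30, payoff 44): dropping to 0 → total 60, payoff 74. Profitable deviation.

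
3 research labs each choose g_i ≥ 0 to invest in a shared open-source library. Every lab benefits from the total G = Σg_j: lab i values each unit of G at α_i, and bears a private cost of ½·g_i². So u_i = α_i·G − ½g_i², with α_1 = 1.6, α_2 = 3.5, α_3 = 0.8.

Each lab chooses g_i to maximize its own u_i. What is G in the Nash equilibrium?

5.9

Lab i's FOC: ∂u_i/∂g_i = α_i − g_i = 0, so g_i* = α_i.
NE contributions = (1.6, 3.5, 0.8); G = 5.9.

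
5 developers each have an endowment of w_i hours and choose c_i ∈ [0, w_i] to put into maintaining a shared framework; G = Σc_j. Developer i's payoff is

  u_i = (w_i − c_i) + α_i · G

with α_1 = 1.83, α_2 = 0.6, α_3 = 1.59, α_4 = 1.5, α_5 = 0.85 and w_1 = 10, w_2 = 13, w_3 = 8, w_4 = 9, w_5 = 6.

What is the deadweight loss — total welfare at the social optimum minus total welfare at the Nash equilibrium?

∂u_i/∂c_i = α_i − 1, so developer i contributes w_i if α_i > 1, else 0.
α_i > 1 for i ∈ {1, 3, 4}; NE contributions (10, 0, 8, 9, 0), G = 27.
W^NE = Σw_i − G^NE + (Σα_i)·G^NE = 46 + 5.37·27 = 190.99.
Planner: ∂(Σu_j)/∂c_i = Σα_j − 1 = 5.37 > 0, so everyone contributes w_i; G^SO = 46, W^SO = 46 + 5.37·46 = 293.02.
Deadweight loss = 102.03.

102.03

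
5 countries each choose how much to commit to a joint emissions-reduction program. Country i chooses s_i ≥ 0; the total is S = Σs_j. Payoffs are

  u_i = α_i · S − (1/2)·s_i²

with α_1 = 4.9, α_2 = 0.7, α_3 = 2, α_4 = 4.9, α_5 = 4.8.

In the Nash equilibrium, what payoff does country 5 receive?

Country i's FOC: ∂u_i/∂s_i = α_i − s_i = 0, so s_i* = α_i.
NE contributions = (4.9, 0.7, 2, 4.9, 4.8); S = 17.3.
u_5 = α_5·S − ½·(s_5)² = 4.8·17.3 − ½·4.8² = 71.52.

71.52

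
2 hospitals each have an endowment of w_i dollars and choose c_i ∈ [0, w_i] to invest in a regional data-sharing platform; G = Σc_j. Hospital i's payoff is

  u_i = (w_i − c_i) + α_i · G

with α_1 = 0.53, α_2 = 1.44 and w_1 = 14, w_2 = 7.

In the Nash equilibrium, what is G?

∂u_i/∂c_i = α_i − 1, so hospital i contributes w_i if α_i > 1, else 0.
α_i > 1 for i ∈ {2}; NE contributions (0, 7), G = 7.

7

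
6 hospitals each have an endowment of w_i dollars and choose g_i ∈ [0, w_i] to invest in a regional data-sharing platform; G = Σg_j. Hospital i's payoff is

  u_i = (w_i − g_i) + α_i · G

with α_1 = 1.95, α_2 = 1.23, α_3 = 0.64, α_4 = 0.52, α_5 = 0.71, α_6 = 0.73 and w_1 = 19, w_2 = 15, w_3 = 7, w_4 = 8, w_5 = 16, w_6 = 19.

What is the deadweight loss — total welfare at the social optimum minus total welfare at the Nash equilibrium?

∂u_i/∂g_i = α_i − 1, so hospital i contributes w_i if α_i > 1, else 0.
α_i > 1 for i ∈ {1, 2}; NE contributions (19, 15, 0, 0, 0, 0), G = 34.
W^NE = Σw_i − G^NE + (Σα_i)·G^NE = 84 + 4.78·34 = 246.52.
Planner: ∂(Σu_j)/∂g_i = Σα_j − 1 = 4.78 > 0, so everyone contributes w_i; G^SO = 84, W^SO = 84 + 4.78·84 = 485.52.
Deadweight loss = 239.

239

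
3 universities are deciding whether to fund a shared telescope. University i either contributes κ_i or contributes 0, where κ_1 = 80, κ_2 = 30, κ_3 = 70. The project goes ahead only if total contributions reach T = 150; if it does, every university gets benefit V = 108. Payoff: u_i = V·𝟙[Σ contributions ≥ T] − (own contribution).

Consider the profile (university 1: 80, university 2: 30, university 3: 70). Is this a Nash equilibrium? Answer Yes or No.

Total = 180 ≥ 150: provided.
University 1 (pledges 80, payoff 28): dropping to 0 → total 100, payoff 0. No gain.
University 2 (pledges 30, payoff 78): dropping to 0 → total 150, payoff 108. Profitable deviation.

No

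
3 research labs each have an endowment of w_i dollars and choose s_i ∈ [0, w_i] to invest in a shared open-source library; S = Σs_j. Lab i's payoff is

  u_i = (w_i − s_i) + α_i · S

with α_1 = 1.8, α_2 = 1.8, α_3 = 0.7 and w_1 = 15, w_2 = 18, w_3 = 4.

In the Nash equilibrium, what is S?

∂u_i/∂s_i = α_i − 1, so lab i contributes w_i if α_i > 1, else 0.
α_i > 1 for i ∈ {1, 2}; NE contributions (15, 18, 0), S = 33.

33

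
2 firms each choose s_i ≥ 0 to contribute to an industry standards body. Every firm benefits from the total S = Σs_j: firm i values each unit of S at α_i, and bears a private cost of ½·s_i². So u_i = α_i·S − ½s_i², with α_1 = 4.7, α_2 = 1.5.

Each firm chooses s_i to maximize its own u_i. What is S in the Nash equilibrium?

6.2

Firm i's FOC: ∂u_i/∂s_i = α_i − s_i = 0, so s_i* = α_i.
NE contributions = (4.7, 1.5); S = 6.2.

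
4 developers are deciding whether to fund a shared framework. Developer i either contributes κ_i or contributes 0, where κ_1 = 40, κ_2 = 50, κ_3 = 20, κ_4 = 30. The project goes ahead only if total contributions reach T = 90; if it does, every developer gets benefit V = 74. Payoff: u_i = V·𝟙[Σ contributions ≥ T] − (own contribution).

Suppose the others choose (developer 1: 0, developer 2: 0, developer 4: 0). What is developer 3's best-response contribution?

0

Others' total = 0. Even contributing 20 gives 20 < 90: no benefit either way.
Best response: 0.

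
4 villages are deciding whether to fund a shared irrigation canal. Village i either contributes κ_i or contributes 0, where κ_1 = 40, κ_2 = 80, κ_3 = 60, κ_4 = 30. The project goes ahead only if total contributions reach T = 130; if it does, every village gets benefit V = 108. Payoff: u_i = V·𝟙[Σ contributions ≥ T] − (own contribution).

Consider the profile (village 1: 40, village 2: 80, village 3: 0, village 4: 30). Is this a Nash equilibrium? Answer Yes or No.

Yes

Total = 150 ≥ 130: provided.
Village 1 (pledges 40, payoff 68): dropping to 0 → total 110, payoff 0. No gain.
Village 2 (pledges 80, payoff 28): dropping to 0 → total 70, payoff 0. No gain.
Village 3 (pledges 0, payoff 108): pledging 60 → total 210, payoff 48. No gain.
Village 4 (pledges 30, payoff 78): dropping to 0 → total 120, payoff 0. No gain.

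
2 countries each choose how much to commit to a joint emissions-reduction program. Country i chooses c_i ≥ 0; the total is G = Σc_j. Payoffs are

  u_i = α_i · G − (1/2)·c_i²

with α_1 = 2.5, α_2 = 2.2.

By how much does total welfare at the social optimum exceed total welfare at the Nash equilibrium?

5.545

Country i's FOC: ∂u_i/∂c_i = α_i − c_i = 0, so c_i* = α_i.
NE contributions = (2.5, 2.2); G = 4.7.
W^NE = (Σα)·G − ½Σα_i² = 4.7² − ½·11.09 = 16.545.
Planner sets c_i = Σα_j = 4.7 for every i, so G^SO = 2·4.7 = 9.4.
W^SO = (Σα)·G^SO − ½·2·(Σα)² = (2/2)·4.7² = 22.09.
Deadweight loss = W^SO − W^NE = 5.545.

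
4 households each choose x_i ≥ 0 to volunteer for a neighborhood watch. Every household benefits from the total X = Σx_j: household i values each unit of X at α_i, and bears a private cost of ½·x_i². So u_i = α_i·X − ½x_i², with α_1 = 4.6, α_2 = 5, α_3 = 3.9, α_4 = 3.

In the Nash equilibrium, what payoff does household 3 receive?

Household i's FOC: ∂u_i/∂x_i = α_i − x_i = 0, so x_i* = α_i.
NE contributions = (4.6, 5, 3.9, 3); X = 16.5.
u_3 = α_3·X − ½·(x_3)² = 3.9·16.5 − ½·3.9² = 56.745.

56.745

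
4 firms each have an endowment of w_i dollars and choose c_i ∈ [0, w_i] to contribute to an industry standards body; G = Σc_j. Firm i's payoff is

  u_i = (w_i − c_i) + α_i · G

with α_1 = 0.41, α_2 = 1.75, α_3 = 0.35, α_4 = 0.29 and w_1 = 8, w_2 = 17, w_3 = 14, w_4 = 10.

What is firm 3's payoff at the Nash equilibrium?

∂u_i/∂c_i = α_i − 1, so firm i contributes w_i if α_i > 1, else 0.
α_i > 1 for i ∈ {2}; NE contributions (0, 17, 0, 0), G = 17.
u_3 = (14 − 0) + 0.35·17 = 19.95.

19.95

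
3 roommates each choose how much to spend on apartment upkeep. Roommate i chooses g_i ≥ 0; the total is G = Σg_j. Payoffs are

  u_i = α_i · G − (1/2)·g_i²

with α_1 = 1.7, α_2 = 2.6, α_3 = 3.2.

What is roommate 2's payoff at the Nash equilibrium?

16.12

Roommate i's FOC: ∂u_i/∂g_i = α_i − g_i = 0, so g_i* = α_i.
NE contributions = (1.7, 2.6, 3.2); G = 7.5.
u_2 = α_2·G − ½·(g_2)² = 2.6·7.5 − ½·2.6² = 16.12.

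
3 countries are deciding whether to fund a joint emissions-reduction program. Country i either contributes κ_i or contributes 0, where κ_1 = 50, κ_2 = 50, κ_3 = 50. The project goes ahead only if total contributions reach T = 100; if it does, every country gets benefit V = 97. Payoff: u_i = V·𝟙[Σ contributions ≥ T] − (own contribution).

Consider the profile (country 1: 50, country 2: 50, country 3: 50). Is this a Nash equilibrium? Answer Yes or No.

No

Total = 150 ≥ 100: provided.
Country 1 (pledges 50, payoff 47): dropping to 0 → total 100, payoff 97. Profitable deviation.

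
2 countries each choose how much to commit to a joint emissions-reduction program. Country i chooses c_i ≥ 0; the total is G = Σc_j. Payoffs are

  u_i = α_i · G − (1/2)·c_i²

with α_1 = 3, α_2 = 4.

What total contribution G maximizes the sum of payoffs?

14

Planner FOC: ∂(Σu_j)/∂c_i = (Σα_j) − c_i = 0, so c_i^SO = Σα_j = 7 for every i; G^SO = 14.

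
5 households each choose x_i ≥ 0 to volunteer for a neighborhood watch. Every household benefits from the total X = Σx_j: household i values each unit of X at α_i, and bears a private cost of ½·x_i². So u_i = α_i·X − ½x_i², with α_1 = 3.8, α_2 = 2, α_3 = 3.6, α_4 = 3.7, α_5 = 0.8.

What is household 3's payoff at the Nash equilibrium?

Household i's FOC: ∂u_i/∂x_i = α_i − x_i = 0, so x_i* = α_i.
NE contributions = (3.8, 2, 3.6, 3.7, 0.8); X = 13.9.
u_3 = α_3·X − ½·(x_3)² = 3.6·13.9 − ½·3.6² = 43.56.

43.56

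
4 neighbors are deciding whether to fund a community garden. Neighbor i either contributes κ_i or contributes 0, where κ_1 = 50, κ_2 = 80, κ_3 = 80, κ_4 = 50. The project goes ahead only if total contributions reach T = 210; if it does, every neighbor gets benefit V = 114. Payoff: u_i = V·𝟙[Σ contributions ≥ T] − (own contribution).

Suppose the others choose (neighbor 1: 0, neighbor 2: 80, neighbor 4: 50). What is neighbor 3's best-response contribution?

Others' total = 130. Contributing 80 brings total to 210 ≥ 210: gain V − κ_3 = 34.
Best response: 80.

80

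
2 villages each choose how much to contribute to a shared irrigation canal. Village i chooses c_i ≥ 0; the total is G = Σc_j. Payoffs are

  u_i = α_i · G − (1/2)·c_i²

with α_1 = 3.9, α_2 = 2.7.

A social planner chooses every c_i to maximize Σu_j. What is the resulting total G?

13.2

Planner FOC: ∂(Σu_j)/∂c_i = (Σα_j) − c_i = 0, so c_i^SO = Σα_j = 6.6 for every i; G^SO = 13.2.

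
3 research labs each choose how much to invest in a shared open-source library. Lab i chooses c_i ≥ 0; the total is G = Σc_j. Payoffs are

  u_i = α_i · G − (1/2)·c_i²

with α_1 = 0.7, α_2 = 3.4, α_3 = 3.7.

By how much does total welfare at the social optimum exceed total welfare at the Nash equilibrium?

43.29

Lab i's FOC: ∂u_i/∂c_i = α_i − c_i = 0, so c_i* = α_i.
NE contributions = (0.7, 3.4, 3.7); G = 7.8.
W^NE = (Σα)·G − ½Σα_i² = 7.8² − ½·25.74 = 47.97.
Planner sets c_i = Σα_j = 7.8 for every i, so G^SO = 3·7.8 = 23.4.
W^SO = (Σα)·G^SO − ½·3·(Σα)² = (3/2)·7.8² = 91.26.
Deadweight loss = W^SO − W^NE = 43.29.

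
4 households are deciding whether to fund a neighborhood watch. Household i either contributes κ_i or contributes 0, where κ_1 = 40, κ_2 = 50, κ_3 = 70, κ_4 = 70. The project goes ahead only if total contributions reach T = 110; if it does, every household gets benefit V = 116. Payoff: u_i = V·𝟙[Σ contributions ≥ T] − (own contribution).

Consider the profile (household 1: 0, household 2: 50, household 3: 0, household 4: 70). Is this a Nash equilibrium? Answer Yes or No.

Yes

Total = 120 ≥ 110: provided.
Household 1 (pledges 0, payoff 116): pledging 40 → total 160, payoff 76. No gain.
Household 2 (pledges 50, payoff 66): dropping to 0 → total 70, payoff 0. No gain.
Household 3 (pledges 0, payoff 116): pledging 70 → total 190, payoff 46. No gain.
Household 4 (pledges 70, payoff 46): dropping to 0 → total 50, payoff 0. No gain.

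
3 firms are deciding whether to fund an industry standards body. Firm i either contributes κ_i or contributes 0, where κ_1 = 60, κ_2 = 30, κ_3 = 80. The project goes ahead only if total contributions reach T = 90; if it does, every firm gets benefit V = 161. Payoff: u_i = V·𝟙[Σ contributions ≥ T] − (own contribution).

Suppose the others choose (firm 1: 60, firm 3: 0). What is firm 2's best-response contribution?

30

Others' total = 60. Contributing 30 brings total to 90 ≥ 90: gain V − κ_2 = 131.
Best response: 30.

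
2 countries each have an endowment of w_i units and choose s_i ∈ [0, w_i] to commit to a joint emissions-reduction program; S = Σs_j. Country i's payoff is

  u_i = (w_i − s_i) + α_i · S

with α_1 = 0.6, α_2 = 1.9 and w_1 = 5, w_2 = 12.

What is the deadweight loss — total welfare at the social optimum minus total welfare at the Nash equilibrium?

7.5

∂u_i/∂s_i = α_i − 1, so country i contributes w_i if α_i > 1, else 0.
α_i > 1 for i ∈ {2}; NE contributions (0, 12), S = 12.
W^NE = Σw_i − S^NE + (Σα_i)·S^NE = 17 + 1.5·12 = 35.
Planner: ∂(Σu_j)/∂s_i = Σα_j − 1 = 1.5 > 0, so everyone contributes w_i; S^SO = 17, W^SO = 17 + 1.5·17 = 42.5.
Deadweight loss = 7.5.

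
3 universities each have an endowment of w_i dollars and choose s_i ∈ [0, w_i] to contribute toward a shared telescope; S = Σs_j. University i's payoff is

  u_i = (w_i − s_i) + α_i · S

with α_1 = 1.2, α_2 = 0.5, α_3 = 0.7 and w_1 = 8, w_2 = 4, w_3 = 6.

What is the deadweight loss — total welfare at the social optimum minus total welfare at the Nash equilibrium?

∂u_i/∂s_i = α_i − 1, so university i contributes w_i if α_i > 1, else 0.
α_i > 1 for i ∈ {1}; NE contributions (8, 0, 0), S = 8.
W^NE = Σw_i − S^NE + (Σα_i)·S^NE = 18 + 1.4·8 = 29.2.
Planner: ∂(Σu_j)/∂s_i = Σα_j − 1 = 1.4 > 0, so everyone contributes w_i; S^SO = 18, W^SO = 18 + 1.4·18 = 43.2.
Deadweight loss = 14.

14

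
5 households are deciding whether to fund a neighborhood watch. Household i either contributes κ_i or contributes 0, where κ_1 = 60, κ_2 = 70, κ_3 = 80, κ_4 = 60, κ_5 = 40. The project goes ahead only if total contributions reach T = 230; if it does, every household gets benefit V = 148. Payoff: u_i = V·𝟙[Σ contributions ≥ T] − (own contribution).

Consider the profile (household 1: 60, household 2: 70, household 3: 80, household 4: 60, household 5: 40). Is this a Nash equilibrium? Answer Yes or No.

No

Total = 310 ≥ 230: provided.
Household 1 (pledges 60, payoff 88): dropping to 0 → total 250, payoff 148. Profitable deviation.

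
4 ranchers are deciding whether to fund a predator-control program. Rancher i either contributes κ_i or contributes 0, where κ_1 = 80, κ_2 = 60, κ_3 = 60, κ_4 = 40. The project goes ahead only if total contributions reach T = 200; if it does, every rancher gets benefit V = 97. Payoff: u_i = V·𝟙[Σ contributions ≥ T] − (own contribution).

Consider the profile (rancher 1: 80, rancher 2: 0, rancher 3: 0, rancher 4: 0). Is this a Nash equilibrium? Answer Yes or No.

No

Total = 80 < 200: not provided.
Rancher 1 (pledges 80, payoff -80): dropping to 0 → total 0, payoff 0. Profitable deviation.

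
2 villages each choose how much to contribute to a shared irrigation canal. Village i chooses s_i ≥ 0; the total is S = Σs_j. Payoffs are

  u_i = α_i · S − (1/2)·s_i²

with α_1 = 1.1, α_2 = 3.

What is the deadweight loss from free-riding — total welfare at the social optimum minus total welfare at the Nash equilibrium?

5.105

Village i's FOC: ∂u_i/∂s_i = α_i − s_i = 0, so s_i* = α_i.
NE contributions = (1.1, 3); S = 4.1.
W^NE = (Σα)·S − ½Σα_i² = 4.1² − ½·10.21 = 11.705.
Planner sets s_i = Σα_j = 4.1 for every i, so S^SO = 2·4.1 = 8.2.
W^SO = (Σα)·S^SO − ½·2·(Σα)² = (2/2)·4.1² = 16.81.
Deadweight loss = W^SO − W^NE = 5.105.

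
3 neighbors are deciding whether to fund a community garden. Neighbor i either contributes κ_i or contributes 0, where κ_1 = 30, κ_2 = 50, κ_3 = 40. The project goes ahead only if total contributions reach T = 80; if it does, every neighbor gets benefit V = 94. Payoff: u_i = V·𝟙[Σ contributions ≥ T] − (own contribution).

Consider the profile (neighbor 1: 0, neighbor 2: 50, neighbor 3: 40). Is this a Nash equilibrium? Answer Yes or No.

Total = 90 ≥ 80: provided.
Neighbor 1 (pledges 0, payoff 94): pledging 30 → total 120, payoff 64. No gain.
Neighbor 2 (pledges 50, payoff 44): dropping to 0 → total 40, payoff 0. No gain.
Neighbor 3 (pledges 40, payoff 54): dropping to 0 → total 50, payoff 0. No gain.

Yes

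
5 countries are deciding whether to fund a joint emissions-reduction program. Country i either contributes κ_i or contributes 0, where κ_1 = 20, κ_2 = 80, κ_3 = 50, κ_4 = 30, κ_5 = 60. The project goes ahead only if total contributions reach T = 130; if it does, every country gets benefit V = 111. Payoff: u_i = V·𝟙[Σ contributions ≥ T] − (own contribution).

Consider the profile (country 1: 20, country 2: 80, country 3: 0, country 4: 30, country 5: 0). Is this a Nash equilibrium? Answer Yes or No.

Total = 130 ≥ 130: provided.
Country 1 (pledges 20, payoff 91): dropping to 0 → total 110, payoff 0. No gain.
Country 2 (pledges 80, payoff 31): dropping to 0 → total 50, payoff 0. No gain.
Country 3 (pledges 0, payoff 111): pledging 50 → total 180, payoff 61. No gain.
Country 4 (pledges 30, payoff 81): dropping to 0 → total 100, payoff 0. No gain.
Country 5 (pledges 0, payoff 111): pledging 60 → total 190, payoff 51. No gain.

Yes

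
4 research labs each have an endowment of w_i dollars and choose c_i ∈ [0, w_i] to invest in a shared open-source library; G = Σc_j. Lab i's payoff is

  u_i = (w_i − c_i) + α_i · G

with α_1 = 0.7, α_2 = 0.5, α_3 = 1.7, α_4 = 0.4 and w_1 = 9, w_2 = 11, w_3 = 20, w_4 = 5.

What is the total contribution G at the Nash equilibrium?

20

∂u_i/∂c_i = α_i − 1, so lab i contributes w_i if α_i > 1, else 0.
α_i > 1 for i ∈ {3}; NE contributions (0, 0, 20, 0), G = 20.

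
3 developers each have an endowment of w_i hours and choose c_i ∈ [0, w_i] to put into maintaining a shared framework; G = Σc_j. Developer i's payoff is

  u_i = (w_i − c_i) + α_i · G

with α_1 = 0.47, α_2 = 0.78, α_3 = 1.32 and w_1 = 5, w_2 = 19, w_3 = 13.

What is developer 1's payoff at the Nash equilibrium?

∂u_i/∂c_i = α_i − 1, so developer i contributes w_i if α_i > 1, else 0.
α_i > 1 for i ∈ {3}; NE contributions (0, 0, 13), G = 13.
u_1 = (5 − 0) + 0.47·13 = 11.11.

11.11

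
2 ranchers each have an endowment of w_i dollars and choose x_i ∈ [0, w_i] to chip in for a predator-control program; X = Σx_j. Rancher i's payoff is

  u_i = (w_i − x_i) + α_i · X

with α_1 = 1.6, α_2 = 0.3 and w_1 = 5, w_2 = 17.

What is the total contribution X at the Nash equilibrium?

5

∂u_i/∂x_i = α_i − 1, so rancher i contributes w_i if α_i > 1, else 0.
α_i > 1 for i ∈ {1}; NE contributions (5, 0), X = 5.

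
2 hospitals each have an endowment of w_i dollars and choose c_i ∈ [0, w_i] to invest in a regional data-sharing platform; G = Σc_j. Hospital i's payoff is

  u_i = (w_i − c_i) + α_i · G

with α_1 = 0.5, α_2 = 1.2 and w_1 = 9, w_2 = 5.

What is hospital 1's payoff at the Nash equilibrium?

∂u_i/∂c_i = α_i − 1, so hospital i contributes w_i if α_i > 1, else 0.
α_i > 1 for i ∈ {2}; NE contributions (0, 5), G = 5.
u_1 = (9 − 0) + 0.5·5 = 11.5.

11.5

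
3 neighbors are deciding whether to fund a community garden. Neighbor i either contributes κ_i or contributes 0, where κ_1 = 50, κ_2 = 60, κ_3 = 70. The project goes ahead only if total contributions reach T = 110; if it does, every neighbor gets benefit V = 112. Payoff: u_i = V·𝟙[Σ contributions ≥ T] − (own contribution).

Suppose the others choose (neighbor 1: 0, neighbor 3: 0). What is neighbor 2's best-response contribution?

Others' total = 0. Even contributing 60 gives 60 < 110: no benefit either way.
Best response: 0.

0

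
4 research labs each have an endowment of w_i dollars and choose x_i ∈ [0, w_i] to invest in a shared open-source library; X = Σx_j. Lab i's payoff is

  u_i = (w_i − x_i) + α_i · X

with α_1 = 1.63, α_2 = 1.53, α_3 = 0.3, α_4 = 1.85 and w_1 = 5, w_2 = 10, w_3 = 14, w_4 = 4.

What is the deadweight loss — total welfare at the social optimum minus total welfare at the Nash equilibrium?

60.34

∂u_i/∂x_i = α_i − 1, so lab i contributes w_i if α_i > 1, else 0.
α_i > 1 for i ∈ {1, 2, 4}; NE contributions (5, 10, 0, 4), X = 19.
W^NE = Σw_i − X^NE + (Σα_i)·X^NE = 33 + 4.31·19 = 114.89.
Planner: ∂(Σu_j)/∂x_i = Σα_j − 1 = 4.31 > 0, so everyone contributes w_i; X^SO = 33, W^SO = 33 + 4.31·33 = 175.23.
Deadweight loss = 60.34.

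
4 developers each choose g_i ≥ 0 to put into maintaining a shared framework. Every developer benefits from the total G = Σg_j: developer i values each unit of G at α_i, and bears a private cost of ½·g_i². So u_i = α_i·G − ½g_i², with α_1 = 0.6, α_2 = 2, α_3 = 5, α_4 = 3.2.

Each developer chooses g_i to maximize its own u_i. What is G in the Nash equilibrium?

Developer i's FOC: ∂u_i/∂g_i = α_i − g_i = 0, so g_i* = α_i.
NE contributions = (0.6, 2, 5, 3.2); G = 10.8.

10.8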